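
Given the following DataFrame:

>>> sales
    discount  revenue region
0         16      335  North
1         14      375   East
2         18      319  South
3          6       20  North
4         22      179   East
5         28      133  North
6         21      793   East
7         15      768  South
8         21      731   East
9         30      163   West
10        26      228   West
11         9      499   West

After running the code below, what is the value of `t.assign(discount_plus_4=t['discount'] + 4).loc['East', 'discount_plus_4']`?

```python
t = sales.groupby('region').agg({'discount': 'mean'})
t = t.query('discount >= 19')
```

group by region, mean of discount:
         discount
region           
East    19.500000
North   16.666667
South   16.500000
West    21.666667
filter rows where discount >= 19:
         discount
region           
East    19.500000
West    21.666667
add column discount_plus_4 = t['discount'] + 4:
         discount  discount_plus_4
region                            
East    19.500000        23.500000
West    21.666667        25.666667
Hence 23.5.

23.5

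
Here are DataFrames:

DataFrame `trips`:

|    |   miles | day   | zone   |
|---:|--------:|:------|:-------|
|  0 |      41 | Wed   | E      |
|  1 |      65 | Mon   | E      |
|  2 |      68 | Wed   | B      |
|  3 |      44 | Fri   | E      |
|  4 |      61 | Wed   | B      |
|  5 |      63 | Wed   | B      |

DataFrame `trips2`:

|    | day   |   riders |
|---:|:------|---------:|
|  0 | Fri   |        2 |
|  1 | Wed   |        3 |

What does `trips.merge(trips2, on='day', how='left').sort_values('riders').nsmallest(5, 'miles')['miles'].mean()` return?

54.8

merge on 'day' (how='left') → 6 rows:
   miles  day zone  riders
0     41  Wed    E     3.0
1     65  Mon    E     NaN
2     68  Wed    B     3.0
3     44  Fri    E     2.0
4     61  Wed    B     3.0
5     63  Wed    B     3.0
sort by riders:
   miles  day zone  riders
3     44  Fri    E     2.0
0     41  Wed    E     3.0
2     68  Wed    B     3.0
4     61  Wed    B     3.0
5     63  Wed    B     3.0
1     65  Mon    E     NaN
take 5 rows with smallest miles:
   miles  day zone  riders
0     41  Wed    E     3.0
3     44  Fri    E     2.0
4     61  Wed    B     3.0
5     63  Wed    B     3.0
1     65  Mon    E     NaN
Hence 54.8.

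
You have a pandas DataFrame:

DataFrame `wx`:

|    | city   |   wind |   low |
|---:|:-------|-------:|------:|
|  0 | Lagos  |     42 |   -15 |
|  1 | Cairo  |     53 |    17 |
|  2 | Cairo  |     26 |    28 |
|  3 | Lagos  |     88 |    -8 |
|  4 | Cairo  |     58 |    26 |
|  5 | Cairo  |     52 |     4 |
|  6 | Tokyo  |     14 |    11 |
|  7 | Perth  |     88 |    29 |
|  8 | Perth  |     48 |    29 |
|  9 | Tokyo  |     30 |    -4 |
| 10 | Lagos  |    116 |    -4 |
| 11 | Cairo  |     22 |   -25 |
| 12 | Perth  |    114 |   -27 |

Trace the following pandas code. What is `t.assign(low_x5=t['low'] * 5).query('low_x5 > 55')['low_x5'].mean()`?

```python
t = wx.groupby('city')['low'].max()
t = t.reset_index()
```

142.5

group by city, max of low:
city
Cairo    28
Lagos    -4
Perth    29
Tokyo    11
Name: low, dtype: int64
reset_index():
    city  low
0  Cairo   28
1  Lagos   -4
2  Perth   29
3  Tokyo   11
add column low_x5 = t['low'] * 5:
    city  low  low_x5
0  Cairo   28     140
1  Lagos   -4     -20
2  Perth   29     145
3  Tokyo   11      55
filter rows where low_x5 > 55:
    city  low  low_x5
0  Cairo   28     140
2  Perth   29     145
The mean of column 'low_x5' is 142.5.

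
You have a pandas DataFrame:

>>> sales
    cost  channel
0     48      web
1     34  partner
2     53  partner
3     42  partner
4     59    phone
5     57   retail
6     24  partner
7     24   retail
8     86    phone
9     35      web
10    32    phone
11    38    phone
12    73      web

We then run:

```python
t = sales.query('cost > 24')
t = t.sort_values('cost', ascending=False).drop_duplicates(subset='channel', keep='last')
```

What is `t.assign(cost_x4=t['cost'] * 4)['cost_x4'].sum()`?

filter rows where cost > 24:
    cost  channel
0     48      web
1     34  partner
2     53  partner
3     42  partner
4     59    phone
5     57   retail
8     86    phone
9     35      web
10    32    phone
11    38    phone
12    73      web
sort by cost descending:
    cost  channel
8     86    phone
12    73      web
4     59    phone
5     57   retail
2     53  partner
0     48      web
3     42  partner
11    38    phone
9     35      web
1     34  partner
10    32    phone
drop duplicate channel (keep=last):
    cost  channel
5     57   retail
9     35      web
1     34  partner
10    32    phone
add column cost_x4 = t['cost'] * 4:
    cost  channel  cost_x4
5     57   retail      228
9     35      web      140
1     34  partner      136
10    32    phone      128

632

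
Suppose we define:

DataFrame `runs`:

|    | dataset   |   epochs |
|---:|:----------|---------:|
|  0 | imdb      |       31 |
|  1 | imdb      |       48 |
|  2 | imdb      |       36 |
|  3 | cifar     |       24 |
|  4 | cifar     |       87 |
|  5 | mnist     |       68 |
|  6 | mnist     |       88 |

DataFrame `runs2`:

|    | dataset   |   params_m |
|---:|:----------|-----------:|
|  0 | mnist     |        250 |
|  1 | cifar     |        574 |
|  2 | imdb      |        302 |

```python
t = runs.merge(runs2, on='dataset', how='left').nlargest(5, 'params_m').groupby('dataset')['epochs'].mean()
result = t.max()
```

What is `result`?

55.5

merge on 'dataset' (how='left') → 7 rows:
  dataset  epochs  params_m
0    imdb      31       302
1    imdb      48       302
2    imdb      36       302
3   cifar      24       574
4   cifar      87       574
5   mnist      68       250
6   mnist      88       250
take 5 rows with largest params_m:
  dataset  epochs  params_m
3   cifar      24       574
4   cifar      87       574
0    imdb      31       302
1    imdb      48       302
2    imdb      36       302
group by dataset, mean of epochs:
dataset
cifar    55.500000
imdb     38.333333
Name: epochs, dtype: float64
Taking the max of the resulting series gives 55.5.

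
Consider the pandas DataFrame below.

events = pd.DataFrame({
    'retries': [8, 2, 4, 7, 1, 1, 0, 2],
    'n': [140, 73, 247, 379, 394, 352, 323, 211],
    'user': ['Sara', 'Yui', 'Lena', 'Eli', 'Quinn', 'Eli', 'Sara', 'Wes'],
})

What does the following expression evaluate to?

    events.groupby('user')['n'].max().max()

394

group by user, max of n:
user
Eli      379
Lena     247
Quinn    394
Sara     323
Wes      211
Yui       73
Name: n, dtype: int64
Reading off the max of the resulting series, we get 394.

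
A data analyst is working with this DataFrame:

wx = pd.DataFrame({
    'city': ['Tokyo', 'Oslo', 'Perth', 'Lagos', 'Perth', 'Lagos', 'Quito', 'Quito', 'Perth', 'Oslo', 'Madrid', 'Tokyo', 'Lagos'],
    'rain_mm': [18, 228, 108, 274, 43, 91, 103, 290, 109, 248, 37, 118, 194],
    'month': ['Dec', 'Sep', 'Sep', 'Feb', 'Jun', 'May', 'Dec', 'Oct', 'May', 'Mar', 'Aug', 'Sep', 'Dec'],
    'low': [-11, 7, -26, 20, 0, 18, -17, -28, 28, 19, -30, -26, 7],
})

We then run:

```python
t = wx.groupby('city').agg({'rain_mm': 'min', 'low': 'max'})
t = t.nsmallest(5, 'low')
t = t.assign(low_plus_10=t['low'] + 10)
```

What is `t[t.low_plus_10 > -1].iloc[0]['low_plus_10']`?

29

group by city: min(rain_mm), max(low):
        rain_mm  low
city                
Lagos        91   20
Madrid       37  -30
Oslo        228   19
Perth        43   28
Quito       103  -17
Tokyo        18  -11
take 5 rows with smallest low:
        rain_mm  low
city                
Madrid       37  -30
Quito       103  -17
Tokyo        18  -11
Oslo        228   19
Lagos        91   20
add column low_plus_10 = t['low'] + 10:
        rain_mm  low  low_plus_10
city                             
Madrid       37  -30          -20
Quito       103  -17           -7
Tokyo        18  -11           -1
Oslo        228   19           29
Lagos        91   20           30
filter rows where low_plus_10 > -1:
       rain_mm  low  low_plus_10
city                            
Oslo       228   19           29
Lagos       91   20           30
Reading off the value at position 0, column 'low_plus_10', we get 29.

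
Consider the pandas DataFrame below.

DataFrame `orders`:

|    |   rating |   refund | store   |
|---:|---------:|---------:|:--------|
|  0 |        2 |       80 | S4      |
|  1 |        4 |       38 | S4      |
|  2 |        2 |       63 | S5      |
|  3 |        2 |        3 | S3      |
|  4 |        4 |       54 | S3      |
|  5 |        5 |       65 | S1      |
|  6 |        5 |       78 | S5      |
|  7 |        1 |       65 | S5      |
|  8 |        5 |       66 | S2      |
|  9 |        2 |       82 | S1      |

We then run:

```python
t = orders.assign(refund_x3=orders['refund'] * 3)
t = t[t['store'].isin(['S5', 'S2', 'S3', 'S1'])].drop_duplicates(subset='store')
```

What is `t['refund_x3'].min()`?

9

add column refund_x3 = orders['refund'] * 3:
   rating  refund store  refund_x3
0       2      80    S4        240
1       4      38    S4        114
2       2      63    S5        189
3       2       3    S3          9
4       4      54    S3        162
5       5      65    S1        195
6       5      78    S5        234
7       1      65    S5        195
8       5      66    S2        198
9       2      82    S1        246
filter rows where store in ['S5', 'S2', 'S3', 'S1']:
   rating  refund store  refund_x3
2       2      63    S5        189
3       2       3    S3          9
4       4      54    S3        162
5       5      65    S1        195
6       5      78    S5        234
7       1      65    S5        195
8       5      66    S2        198
9       2      82    S1        246
drop duplicate store (keep=first):
   rating  refund store  refund_x3
2       2      63    S5        189
3       2       3    S3          9
5       5      65    S1        195
8       5      66    S2        198
Taking the min of column 'refund_x3' gives 9.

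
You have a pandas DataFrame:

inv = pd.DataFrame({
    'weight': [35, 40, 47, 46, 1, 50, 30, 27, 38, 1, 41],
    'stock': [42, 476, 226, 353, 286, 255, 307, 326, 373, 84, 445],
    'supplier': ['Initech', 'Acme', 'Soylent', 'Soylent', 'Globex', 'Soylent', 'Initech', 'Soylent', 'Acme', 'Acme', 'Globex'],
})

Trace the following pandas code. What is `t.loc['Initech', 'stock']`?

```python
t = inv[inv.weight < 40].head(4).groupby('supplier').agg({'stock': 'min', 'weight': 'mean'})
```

42

filter rows where weight < 40:
   weight  stock supplier
0      35     42  Initech
4       1    286   Globex
6      30    307  Initech
7      27    326  Soylent
8      38    373     Acme
9       1     84     Acme
take first 4 rows:
   weight  stock supplier
0      35     42  Initech
4       1    286   Globex
6      30    307  Initech
7      27    326  Soylent
group by supplier: min(stock), mean(weight):
          stock  weight
supplier               
Globex      286     1.0
Initech      42    32.5
Soylent     326    27.0
Finally, value at row 'Initech', column 'stock' = 42.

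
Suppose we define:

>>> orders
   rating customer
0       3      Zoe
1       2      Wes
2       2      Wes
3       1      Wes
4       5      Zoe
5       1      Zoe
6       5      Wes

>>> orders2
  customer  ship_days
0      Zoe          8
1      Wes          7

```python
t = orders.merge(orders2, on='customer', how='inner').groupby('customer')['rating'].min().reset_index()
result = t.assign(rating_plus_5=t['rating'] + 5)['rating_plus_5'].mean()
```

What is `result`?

6.0

merge on 'customer' (how='inner') → 7 rows:
   rating customer  ship_days
0       3      Zoe          8
1       2      Wes          7
2       2      Wes          7
3       1      Wes          7
4       5      Zoe          8
5       1      Zoe          8
6       5      Wes          7
group by customer, min of rating:
customer
Wes    1
Zoe    1
Name: rating, dtype: int64
reset_index():
  customer  rating
0      Wes       1
1      Zoe       1
add column rating_plus_5 = t['rating'] + 5:
  customer  rating  rating_plus_5
0      Wes       1              6
1      Zoe       1              6
The mean of column 'rating_plus_5' is 6.0.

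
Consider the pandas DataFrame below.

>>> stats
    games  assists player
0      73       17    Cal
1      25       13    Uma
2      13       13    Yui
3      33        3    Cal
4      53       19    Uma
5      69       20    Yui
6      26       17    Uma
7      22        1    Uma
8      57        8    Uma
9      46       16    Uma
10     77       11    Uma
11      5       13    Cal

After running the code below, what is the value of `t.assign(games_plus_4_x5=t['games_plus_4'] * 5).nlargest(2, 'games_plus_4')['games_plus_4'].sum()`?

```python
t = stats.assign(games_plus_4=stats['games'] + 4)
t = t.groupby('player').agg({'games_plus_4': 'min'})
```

add column games_plus_4 = stats['games'] + 4:
    games  assists player  games_plus_4
0      73       17    Cal            77
1      25       13    Uma            29
2      13       13    Yui            17
3      33        3    Cal            37
4      53       19    Uma            57
5      69       20    Yui            73
6      26       17    Uma            30
7      22        1    Uma            26
8      57        8    Uma            61
9      46       16    Uma            50
10     77       11    Uma            81
11      5       13    Cal             9
group by player, min of games_plus_4:
        games_plus_4
player              
Cal                9
Uma               26
Yui               17
add column games_plus_4_x5 = t['games_plus_4'] * 5:
        games_plus_4  games_plus_4_x5
player                               
Cal                9               45
Uma               26              130
Yui               17               85
take 2 rows with largest games_plus_4:
        games_plus_4  games_plus_4_x5
player                               
Uma               26              130
Yui               17               85

43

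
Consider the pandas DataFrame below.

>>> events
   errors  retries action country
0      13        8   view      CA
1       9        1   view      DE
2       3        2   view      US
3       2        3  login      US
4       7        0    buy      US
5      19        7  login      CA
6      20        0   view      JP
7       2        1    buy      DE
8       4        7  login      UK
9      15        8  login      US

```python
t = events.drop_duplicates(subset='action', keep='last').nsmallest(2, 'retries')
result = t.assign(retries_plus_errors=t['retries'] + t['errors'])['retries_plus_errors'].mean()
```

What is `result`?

11.5

drop duplicate action (keep=last):
   errors  retries action country
6      20        0   view      JP
7       2        1    buy      DE
9      15        8  login      US
take 2 rows with smallest retries:
   errors  retries action country
6      20        0   view      JP
7       2        1    buy      DE
add column retries_plus_errors = t['retries'] + t['errors']:
   errors  retries action country  retries_plus_errors
6      20        0   view      JP                   20
7       2        1    buy      DE                    3
Reading off the mean of column 'retries_plus_errors', we get 11.5.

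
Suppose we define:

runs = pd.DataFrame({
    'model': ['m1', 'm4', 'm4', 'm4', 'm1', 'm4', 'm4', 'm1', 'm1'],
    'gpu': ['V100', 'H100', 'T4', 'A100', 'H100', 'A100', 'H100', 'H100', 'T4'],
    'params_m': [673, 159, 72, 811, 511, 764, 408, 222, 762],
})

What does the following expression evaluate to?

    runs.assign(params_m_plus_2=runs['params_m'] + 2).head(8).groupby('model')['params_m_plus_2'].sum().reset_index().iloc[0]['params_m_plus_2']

1412

add column params_m_plus_2 = runs['params_m'] + 2:
  model   gpu  params_m  params_m_plus_2
0    m1  V100       673              675
1    m4  H100       159              161
2    m4    T4        72               74
3    m4  A100       811              813
4    m1  H100       511              513
5    m4  A100       764              766
6    m4  H100       408              410
7    m1  H100       222              224
8    m1    T4       762              764
take first 8 rows:
  model   gpu  params_m  params_m_plus_2
0    m1  V100       673              675
1    m4  H100       159              161
2    m4    T4        72               74
3    m4  A100       811              813
4    m1  H100       511              513
5    m4  A100       764              766
6    m4  H100       408              410
7    m1  H100       222              224
group by model, sum of params_m_plus_2:
model
m1    1412
m4    2224
Name: params_m_plus_2, dtype: int64
reset_index():
  model  params_m_plus_2
0    m1             1412
1    m4             2224
Hence 1412.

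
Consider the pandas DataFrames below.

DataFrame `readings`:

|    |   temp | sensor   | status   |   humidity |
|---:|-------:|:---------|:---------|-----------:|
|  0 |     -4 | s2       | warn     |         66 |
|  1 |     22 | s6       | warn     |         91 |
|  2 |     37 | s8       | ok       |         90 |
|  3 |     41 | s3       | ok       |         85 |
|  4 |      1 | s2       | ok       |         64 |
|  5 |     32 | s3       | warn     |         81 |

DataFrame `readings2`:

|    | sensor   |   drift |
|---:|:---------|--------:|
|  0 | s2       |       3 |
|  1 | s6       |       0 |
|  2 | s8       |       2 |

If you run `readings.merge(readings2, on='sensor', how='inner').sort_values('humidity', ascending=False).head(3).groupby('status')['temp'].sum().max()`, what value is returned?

merge on 'sensor' (how='inner') → 4 rows:
   temp sensor status  humidity  drift
0    -4     s2   warn        66      3
1    22     s6   warn        91      0
2    37     s8     ok        90      2
3     1     s2     ok        64      3
sort by humidity descending:
   temp sensor status  humidity  drift
1    22     s6   warn        91      0
2    37     s8     ok        90      2
0    -4     s2   warn        66      3
3     1     s2     ok        64      3
take first 3 rows:
   temp sensor status  humidity  drift
1    22     s6   warn        91      0
2    37     s8     ok        90      2
0    -4     s2   warn        66      3
group by status, sum of temp:
status
ok      37
warn    18
Name: temp, dtype: int64

37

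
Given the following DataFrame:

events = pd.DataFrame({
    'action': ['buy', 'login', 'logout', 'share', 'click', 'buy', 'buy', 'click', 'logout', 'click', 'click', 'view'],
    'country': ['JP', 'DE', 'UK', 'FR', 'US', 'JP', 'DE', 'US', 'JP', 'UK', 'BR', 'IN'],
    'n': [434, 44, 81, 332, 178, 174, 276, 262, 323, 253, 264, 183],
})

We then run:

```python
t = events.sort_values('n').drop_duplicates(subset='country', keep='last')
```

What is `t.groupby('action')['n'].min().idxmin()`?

sort by n:
    action country    n
1    login      DE   44
2   logout      UK   81
5      buy      JP  174
4    click      US  178
11    view      IN  183
9    click      UK  253
7    click      US  262
10   click      BR  264
6      buy      DE  276
8   logout      JP  323
3    share      FR  332
0      buy      JP  434
drop duplicate country (keep=last):
   action country    n
11   view      IN  183
9   click      UK  253
7   click      US  262
10  click      BR  264
6     buy      DE  276
3   share      FR  332
0     buy      JP  434
group by action, min of n:
action
buy      276
click    253
share    332
view     183
Name: n, dtype: int64

view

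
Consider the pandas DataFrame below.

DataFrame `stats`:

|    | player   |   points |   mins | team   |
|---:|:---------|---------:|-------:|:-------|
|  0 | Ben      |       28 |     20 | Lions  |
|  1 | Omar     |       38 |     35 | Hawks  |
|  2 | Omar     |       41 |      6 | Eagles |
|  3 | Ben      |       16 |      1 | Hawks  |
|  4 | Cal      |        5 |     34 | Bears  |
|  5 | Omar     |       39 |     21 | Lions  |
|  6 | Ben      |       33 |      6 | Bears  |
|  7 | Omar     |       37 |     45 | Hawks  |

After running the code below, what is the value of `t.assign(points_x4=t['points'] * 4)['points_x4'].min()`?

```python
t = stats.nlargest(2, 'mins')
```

take 2 rows with largest mins:
  player  points  mins   team
7   Omar      37    45  Hawks
1   Omar      38    35  Hawks
add column points_x4 = t['points'] * 4:
  player  points  mins   team  points_x4
7   Omar      37    45  Hawks        148
1   Omar      38    35  Hawks        152
min of column 'points_x4' → 148

148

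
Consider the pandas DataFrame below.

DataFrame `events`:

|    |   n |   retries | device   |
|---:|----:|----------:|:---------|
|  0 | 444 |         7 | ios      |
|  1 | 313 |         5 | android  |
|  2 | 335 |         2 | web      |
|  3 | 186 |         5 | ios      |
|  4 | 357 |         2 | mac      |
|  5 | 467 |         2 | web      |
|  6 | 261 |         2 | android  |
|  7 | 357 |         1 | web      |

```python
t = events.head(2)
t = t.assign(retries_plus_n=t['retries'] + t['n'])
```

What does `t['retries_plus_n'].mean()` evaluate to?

take first 2 rows:
     n  retries   device
0  444        7      ios
1  313        5  android
add column retries_plus_n = t['retries'] + t['n']:
     n  retries   device  retries_plus_n
0  444        7      ios             451
1  313        5  android             318
Then the mean of column 'retries_plus_n': 384.5

384.5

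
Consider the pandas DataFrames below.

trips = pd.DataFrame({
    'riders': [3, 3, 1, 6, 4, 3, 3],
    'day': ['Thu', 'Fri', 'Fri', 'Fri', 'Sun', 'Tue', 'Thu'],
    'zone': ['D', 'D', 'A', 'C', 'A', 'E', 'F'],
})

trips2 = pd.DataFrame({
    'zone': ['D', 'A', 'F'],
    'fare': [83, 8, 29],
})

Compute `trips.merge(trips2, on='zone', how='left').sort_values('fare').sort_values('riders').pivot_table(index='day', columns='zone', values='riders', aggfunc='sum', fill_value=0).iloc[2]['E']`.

0

merge on 'zone' (how='left') → 7 rows:
   riders  day zone  fare
0       3  Thu    D  83.0
1       3  Fri    D  83.0
2       1  Fri    A   8.0
3       6  Fri    C   NaN
4       4  Sun    A   8.0
5       3  Tue    E   NaN
6       3  Thu    F  29.0
sort by fare:
   riders  day zone  fare
2       1  Fri    A   8.0
4       4  Sun    A   8.0
6       3  Thu    F  29.0
0       3  Thu    D  83.0
1       3  Fri    D  83.0
3       6  Fri    C   NaN
5       3  Tue    E   NaN
sort by riders:
   riders  day zone  fare
2       1  Fri    A   8.0
6       3  Thu    F  29.0
0       3  Thu    D  83.0
1       3  Fri    D  83.0
5       3  Tue    E   NaN
4       4  Sun    A   8.0
3       6  Fri    C   NaN
pivot: rows=day, cols=zone, sum(riders):
zone  A  C  D  E  F
day                
Fri   1  6  3  0  0
Sun   4  0  0  0  0
Thu   0  0  3  0  3
Tue   0  0  0  3  0
So iloc[2]['E'] = 0.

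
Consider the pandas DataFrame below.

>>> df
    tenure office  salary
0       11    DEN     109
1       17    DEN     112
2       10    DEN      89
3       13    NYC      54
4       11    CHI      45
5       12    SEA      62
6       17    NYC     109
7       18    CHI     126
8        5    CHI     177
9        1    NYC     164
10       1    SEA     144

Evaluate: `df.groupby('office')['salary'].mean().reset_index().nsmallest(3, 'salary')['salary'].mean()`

105.111111111

group by office, mean of salary:
office
CHI    116.000000
DEN    103.333333
NYC    109.000000
SEA    103.000000
Name: salary, dtype: float64
reset_index():
  office      salary
0    CHI  116.000000
1    DEN  103.333333
2    NYC  109.000000
3    SEA  103.000000
take 3 rows with smallest salary:
  office      salary
3    SEA  103.000000
1    DEN  103.333333
2    NYC  109.000000
So mean() = 105.111111111.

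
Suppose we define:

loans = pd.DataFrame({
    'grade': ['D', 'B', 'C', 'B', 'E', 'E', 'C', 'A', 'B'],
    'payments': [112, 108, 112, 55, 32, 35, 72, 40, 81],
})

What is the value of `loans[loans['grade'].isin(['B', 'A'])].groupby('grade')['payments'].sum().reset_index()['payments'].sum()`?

284

filter rows where grade in ['B', 'A']:
  grade  payments
1     B       108
3     B        55
7     A        40
8     B        81
group by grade, sum of payments:
grade
A     40
B    244
Name: payments, dtype: int64
reset_index():
  grade  payments
0     A        40
1     B       244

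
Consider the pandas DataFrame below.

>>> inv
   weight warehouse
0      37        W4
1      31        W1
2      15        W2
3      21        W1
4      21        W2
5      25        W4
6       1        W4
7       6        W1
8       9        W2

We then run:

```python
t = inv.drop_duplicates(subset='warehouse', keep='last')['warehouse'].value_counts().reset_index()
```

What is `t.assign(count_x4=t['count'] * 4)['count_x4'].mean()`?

4.0

drop duplicate warehouse (keep=last):
   weight warehouse
6       1        W4
7       6        W1
8       9        W2
value_counts of warehouse:
warehouse
W4    1
W1    1
W2    1
Name: count, dtype: int64
reset_index():
  warehouse  count
0        W4      1
1        W1      1
2        W2      1
add column count_x4 = t['count'] * 4:
  warehouse  count  count_x4
0        W4      1         4
1        W1      1         4
2        W2      1         4
Reading off the mean of column 'count_x4', we get 4.0.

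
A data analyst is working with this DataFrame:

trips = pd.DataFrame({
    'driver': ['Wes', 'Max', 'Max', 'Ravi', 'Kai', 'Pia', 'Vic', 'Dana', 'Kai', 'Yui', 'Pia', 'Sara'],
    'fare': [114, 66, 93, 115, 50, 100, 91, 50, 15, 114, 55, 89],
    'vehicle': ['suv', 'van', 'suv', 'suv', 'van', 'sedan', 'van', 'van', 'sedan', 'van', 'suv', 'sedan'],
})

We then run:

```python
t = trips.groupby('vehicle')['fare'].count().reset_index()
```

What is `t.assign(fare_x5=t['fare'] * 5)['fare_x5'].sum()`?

60

group by vehicle, count of fare:
vehicle
sedan    3
suv      4
van      5
Name: fare, dtype: int64
reset_index():
  vehicle  fare
0   sedan     3
1     suv     4
2     van     5
add column fare_x5 = t['fare'] * 5:
  vehicle  fare  fare_x5
0   sedan     3       15
1     suv     4       20
2     van     5       25
Then the sum of column 'fare_x5': 60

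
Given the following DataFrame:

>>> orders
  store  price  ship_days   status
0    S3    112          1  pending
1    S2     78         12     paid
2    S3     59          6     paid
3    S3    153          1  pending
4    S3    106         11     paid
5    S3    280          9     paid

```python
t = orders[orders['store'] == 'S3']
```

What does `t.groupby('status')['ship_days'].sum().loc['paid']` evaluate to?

26

filter rows where store == 'S3':
  store  price  ship_days   status
0    S3    112          1  pending
2    S3     59          6     paid
3    S3    153          1  pending
4    S3    106         11     paid
5    S3    280          9     paid
group by status, sum of ship_days:
status
paid       26
pending     2
Name: ship_days, dtype: int64
Taking the value at index 'paid' gives 26.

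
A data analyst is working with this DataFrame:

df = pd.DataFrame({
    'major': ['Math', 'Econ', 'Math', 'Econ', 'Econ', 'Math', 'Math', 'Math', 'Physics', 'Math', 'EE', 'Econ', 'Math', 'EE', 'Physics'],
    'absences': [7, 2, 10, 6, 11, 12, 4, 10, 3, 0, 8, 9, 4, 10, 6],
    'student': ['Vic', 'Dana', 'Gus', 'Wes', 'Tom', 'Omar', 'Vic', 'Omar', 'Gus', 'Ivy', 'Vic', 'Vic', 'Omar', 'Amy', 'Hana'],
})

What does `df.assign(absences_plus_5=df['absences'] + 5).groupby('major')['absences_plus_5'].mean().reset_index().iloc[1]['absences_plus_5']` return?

add column absences_plus_5 = df['absences'] + 5:
      major  absences student  absences_plus_5
0      Math         7     Vic               12
1      Econ         2    Dana                7
2      Math        10     Gus               15
3      Econ         6     Wes               11
4      Econ        11     Tom               16
5      Math        12    Omar               17
6      Math         4     Vic                9
7      Math        10    Omar               15
8   Physics         3     Gus                8
9      Math         0     Ivy                5
10       EE         8     Vic               13
11     Econ         9     Vic               14
12     Math         4    Omar                9
13       EE        10     Amy               15
14  Physics         6    Hana               11
group by major, mean of absences_plus_5:
major
EE         14.000000
Econ       12.000000
Math       11.714286
Physics     9.500000
Name: absences_plus_5, dtype: float64
reset_index():
     major  absences_plus_5
0       EE        14.000000
1     Econ        12.000000
2     Math        11.714286
3  Physics         9.500000

12.0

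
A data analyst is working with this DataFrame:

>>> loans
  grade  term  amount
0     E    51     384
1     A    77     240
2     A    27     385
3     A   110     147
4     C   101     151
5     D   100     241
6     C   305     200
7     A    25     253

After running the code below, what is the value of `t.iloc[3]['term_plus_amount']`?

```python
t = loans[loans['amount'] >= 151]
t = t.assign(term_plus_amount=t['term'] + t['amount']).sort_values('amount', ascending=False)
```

filter rows where amount >= 151:
  grade  term  amount
0     E    51     384
1     A    77     240
2     A    27     385
4     C   101     151
5     D   100     241
6     C   305     200
7     A    25     253
add column term_plus_amount = t['term'] + t['amount']:
  grade  term  amount  term_plus_amount
0     E    51     384               435
1     A    77     240               317
2     A    27     385               412
4     C   101     151               252
5     D   100     241               341
6     C   305     200               505
7     A    25     253               278
sort by amount descending:
  grade  term  amount  term_plus_amount
2     A    27     385               412
0     E    51     384               435
7     A    25     253               278
5     D   100     241               341
1     A    77     240               317
6     C   305     200               505
4     C   101     151               252
Reading off the value at position 3, column 'term_plus_amount', we get 341.

341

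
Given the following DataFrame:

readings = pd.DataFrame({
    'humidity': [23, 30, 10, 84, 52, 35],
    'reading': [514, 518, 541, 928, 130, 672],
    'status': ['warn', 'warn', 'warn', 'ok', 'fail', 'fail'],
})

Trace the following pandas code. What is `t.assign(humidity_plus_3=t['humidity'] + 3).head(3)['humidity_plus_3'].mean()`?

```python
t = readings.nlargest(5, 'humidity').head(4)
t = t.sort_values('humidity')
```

42.0

take 5 rows with largest humidity:
   humidity  reading status
3        84      928     ok
4        52      130   fail
5        35      672   fail
1        30      518   warn
0        23      514   warn
take first 4 rows:
   humidity  reading status
3        84      928     ok
4        52      130   fail
5        35      672   fail
1        30      518   warn
sort by humidity:
   humidity  reading status
1        30      518   warn
5        35      672   fail
4        52      130   fail
3        84      928     ok
add column humidity_plus_3 = t['humidity'] + 3:
   humidity  reading status  humidity_plus_3
1        30      518   warn               33
5        35      672   fail               38
4        52      130   fail               55
3        84      928     ok               87
take first 3 rows:
   humidity  reading status  humidity_plus_3
1        30      518   warn               33
5        35      672   fail               38
4        52      130   fail               55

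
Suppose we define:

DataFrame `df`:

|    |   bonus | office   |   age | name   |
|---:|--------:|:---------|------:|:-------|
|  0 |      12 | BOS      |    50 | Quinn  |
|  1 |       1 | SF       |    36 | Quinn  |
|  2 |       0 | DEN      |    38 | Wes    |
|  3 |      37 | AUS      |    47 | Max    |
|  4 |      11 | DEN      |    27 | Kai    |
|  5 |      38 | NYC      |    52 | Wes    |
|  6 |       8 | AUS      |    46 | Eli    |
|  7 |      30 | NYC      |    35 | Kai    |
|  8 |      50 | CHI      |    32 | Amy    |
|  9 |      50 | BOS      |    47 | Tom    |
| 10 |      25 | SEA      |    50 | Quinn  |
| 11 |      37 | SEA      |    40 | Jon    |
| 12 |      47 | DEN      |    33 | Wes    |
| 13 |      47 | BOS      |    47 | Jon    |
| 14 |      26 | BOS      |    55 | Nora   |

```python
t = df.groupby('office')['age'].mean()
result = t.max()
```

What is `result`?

group by office, mean of age:
office
AUS    46.500000
BOS    49.750000
CHI    32.000000
DEN    32.666667
NYC    43.500000
SEA    45.000000
SF     36.000000
Name: age, dtype: float64
So max() = 49.75.

49.75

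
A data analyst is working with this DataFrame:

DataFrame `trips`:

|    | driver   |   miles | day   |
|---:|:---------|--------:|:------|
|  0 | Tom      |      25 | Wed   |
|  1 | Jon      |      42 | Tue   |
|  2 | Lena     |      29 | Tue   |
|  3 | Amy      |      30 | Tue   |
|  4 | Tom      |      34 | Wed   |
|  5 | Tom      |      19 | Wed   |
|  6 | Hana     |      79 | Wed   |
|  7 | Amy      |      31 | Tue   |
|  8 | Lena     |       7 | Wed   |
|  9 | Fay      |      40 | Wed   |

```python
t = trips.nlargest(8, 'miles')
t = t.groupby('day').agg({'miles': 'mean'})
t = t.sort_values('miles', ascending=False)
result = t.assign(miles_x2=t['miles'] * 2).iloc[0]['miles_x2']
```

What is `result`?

take 8 rows with largest miles:
  driver  miles  day
6   Hana     79  Wed
1    Jon     42  Tue
9    Fay     40  Wed
4    Tom     34  Wed
7    Amy     31  Tue
3    Amy     30  Tue
2   Lena     29  Tue
0    Tom     25  Wed
group by day, mean of miles:
     miles
day       
Tue   33.0
Wed   44.5
sort by miles descending:
     miles
day       
Wed   44.5
Tue   33.0
add column miles_x2 = t['miles'] * 2:
     miles  miles_x2
day                 
Wed   44.5      89.0
Tue   33.0      66.0
Finally, value at position 0, column 'miles_x2' = 89.0.

89.0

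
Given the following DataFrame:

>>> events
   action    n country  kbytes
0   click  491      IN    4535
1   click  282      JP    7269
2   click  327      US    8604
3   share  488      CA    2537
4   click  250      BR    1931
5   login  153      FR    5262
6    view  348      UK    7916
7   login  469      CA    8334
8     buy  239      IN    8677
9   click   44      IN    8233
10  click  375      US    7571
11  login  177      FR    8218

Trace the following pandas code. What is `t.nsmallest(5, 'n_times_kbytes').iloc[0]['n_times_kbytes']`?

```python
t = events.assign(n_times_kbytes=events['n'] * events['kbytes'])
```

add column n_times_kbytes = events['n'] * events['kbytes']:
   action    n country  kbytes  n_times_kbytes
0   click  491      IN    4535         2226685
1   click  282      JP    7269         2049858
2   click  327      US    8604         2813508
3   share  488      CA    2537         1238056
4   click  250      BR    1931          482750
5   login  153      FR    5262          805086
6    view  348      UK    7916         2754768
7   login  469      CA    8334         3908646
8     buy  239      IN    8677         2073803
9   click   44      IN    8233          362252
10  click  375      US    7571         2839125
11  login  177      FR    8218         1454586
take 5 rows with smallest n_times_kbytes:
   action    n country  kbytes  n_times_kbytes
9   click   44      IN    8233          362252
4   click  250      BR    1931          482750
5   login  153      FR    5262          805086
3   share  488      CA    2537         1238056
11  login  177      FR    8218         1454586
Reading off the value at position 0, column 'n_times_kbytes', we get 362252.

362252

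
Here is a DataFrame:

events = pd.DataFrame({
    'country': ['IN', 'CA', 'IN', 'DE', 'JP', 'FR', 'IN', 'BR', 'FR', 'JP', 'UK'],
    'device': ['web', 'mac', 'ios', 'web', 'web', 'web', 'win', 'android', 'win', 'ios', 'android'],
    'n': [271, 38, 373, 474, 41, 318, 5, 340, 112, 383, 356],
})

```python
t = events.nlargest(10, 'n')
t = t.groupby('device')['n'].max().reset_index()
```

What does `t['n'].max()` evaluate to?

take 10 rows with largest n:
   country   device    n
3       DE      web  474
9       JP      ios  383
2       IN      ios  373
10      UK  android  356
7       BR  android  340
5       FR      web  318
0       IN      web  271
8       FR      win  112
4       JP      web   41
1       CA      mac   38
group by device, max of n:
device
android    356
ios        383
mac         38
web        474
win        112
Name: n, dtype: int64
reset_index():
    device    n
0  android  356
1      ios  383
2      mac   38
3      web  474
4      win  112
The max of column 'n' is 474.

474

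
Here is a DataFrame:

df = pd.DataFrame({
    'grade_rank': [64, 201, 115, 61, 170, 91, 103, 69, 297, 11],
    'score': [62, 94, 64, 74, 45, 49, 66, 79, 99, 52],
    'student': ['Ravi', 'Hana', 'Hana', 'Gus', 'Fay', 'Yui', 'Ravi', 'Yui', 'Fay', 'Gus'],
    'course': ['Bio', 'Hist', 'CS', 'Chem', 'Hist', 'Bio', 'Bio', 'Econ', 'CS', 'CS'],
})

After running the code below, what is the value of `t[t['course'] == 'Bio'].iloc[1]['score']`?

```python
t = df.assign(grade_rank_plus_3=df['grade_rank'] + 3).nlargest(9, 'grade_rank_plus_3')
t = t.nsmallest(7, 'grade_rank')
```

add column grade_rank_plus_3 = df['grade_rank'] + 3:
   grade_rank  score student course  grade_rank_plus_3
0          64     62    Ravi    Bio                 67
1         201     94    Hana   Hist                204
2         115     64    Hana     CS                118
3          61     74     Gus   Chem                 64
4         170     45     Fay   Hist                173
5          91     49     Yui    Bio                 94
6         103     66    Ravi    Bio                106
7          69     79     Yui   Econ                 72
8         297     99     Fay     CS                300
9          11     52     Gus     CS                 14
take 9 rows with largest grade_rank_plus_3:
   grade_rank  score student course  grade_rank_plus_3
8         297     99     Fay     CS                300
1         201     94    Hana   Hist                204
4         170     45     Fay   Hist                173
2         115     64    Hana     CS                118
6         103     66    Ravi    Bio                106
5          91     49     Yui    Bio                 94
7          69     79     Yui   Econ                 72
0          64     62    Ravi    Bio                 67
3          61     74     Gus   Chem                 64
take 7 rows with smallest grade_rank:
   grade_rank  score student course  grade_rank_plus_3
3          61     74     Gus   Chem                 64
0          64     62    Ravi    Bio                 67
7          69     79     Yui   Econ                 72
5          91     49     Yui    Bio                 94
6         103     66    Ravi    Bio                106
2         115     64    Hana     CS                118
4         170     45     Fay   Hist                173
filter rows where course == 'Bio':
   grade_rank  score student course  grade_rank_plus_3
0          64     62    Ravi    Bio                 67
5          91     49     Yui    Bio                 94
6         103     66    Ravi    Bio                106
Taking the value at position 1, column 'score' gives 49.

49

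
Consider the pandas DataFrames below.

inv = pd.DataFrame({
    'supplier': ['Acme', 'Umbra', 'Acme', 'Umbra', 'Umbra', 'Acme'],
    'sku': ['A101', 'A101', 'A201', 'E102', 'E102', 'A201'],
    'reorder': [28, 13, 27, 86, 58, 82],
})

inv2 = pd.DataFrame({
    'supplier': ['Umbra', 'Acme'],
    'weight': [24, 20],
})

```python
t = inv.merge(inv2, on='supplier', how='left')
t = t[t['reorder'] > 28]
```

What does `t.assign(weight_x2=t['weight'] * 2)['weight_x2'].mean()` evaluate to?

45.3333333333

merge on 'supplier' (how='left') → 6 rows:
  supplier   sku  reorder  weight
0     Acme  A101       28      20
1    Umbra  A101       13      24
2     Acme  A201       27      20
3    Umbra  E102       86      24
4    Umbra  E102       58      24
5     Acme  A201       82      20
filter rows where reorder > 28:
  supplier   sku  reorder  weight
3    Umbra  E102       86      24
4    Umbra  E102       58      24
5     Acme  A201       82      20
add column weight_x2 = t['weight'] * 2:
  supplier   sku  reorder  weight  weight_x2
3    Umbra  E102       86      24         48
4    Umbra  E102       58      24         48
5     Acme  A201       82      20         40
Then the mean of column 'weight_x2': 45.3333333333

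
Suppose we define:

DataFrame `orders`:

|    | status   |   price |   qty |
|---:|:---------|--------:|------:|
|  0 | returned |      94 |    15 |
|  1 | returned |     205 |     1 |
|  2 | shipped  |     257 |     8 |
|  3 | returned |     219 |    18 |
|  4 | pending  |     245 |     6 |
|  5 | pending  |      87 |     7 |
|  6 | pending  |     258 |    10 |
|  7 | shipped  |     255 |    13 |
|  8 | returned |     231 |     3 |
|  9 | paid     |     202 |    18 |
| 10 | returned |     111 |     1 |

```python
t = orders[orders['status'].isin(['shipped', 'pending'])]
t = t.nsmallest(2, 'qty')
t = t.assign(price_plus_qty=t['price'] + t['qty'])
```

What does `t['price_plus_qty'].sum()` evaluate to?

filter rows where status in ['shipped', 'pending']:
    status  price  qty
2  shipped    257    8
4  pending    245    6
5  pending     87    7
6  pending    258   10
7  shipped    255   13
take 2 rows with smallest qty:
    status  price  qty
4  pending    245    6
5  pending     87    7
add column price_plus_qty = t['price'] + t['qty']:
    status  price  qty  price_plus_qty
4  pending    245    6             251
5  pending     87    7              94
Then the sum of column 'price_plus_qty': 345

345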